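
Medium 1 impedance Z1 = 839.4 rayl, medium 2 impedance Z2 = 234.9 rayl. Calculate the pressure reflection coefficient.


Given values:
  Z1 = 839.4 rayl, Z2 = 234.9 rayl
Formula: R = (Z2 - Z1) / (Z2 + Z1)
Numerator: Z2 - Z1 = 234.9 - 839.4 = -604.5
Denominator: Z2 + Z1 = 234.9 + 839.4 = 1074.3
R = -604.5 / 1074.3 = -0.5627

-0.5627


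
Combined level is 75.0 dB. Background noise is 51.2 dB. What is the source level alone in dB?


Given values:
  L_total = 75.0 dB, L_bg = 51.2 dB
Formula: L_source = 10 * log10(10^(L_total/10) - 10^(L_bg/10))
Convert to linear:
  10^(75.0/10) = 31622776.6017
  10^(51.2/10) = 131825.6739
Difference: 31622776.6017 - 131825.6739 = 31490950.9278
L_source = 10 * log10(31490950.9278) = 74.98

74.98 dB


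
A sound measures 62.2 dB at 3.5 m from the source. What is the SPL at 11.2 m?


Given values:
  SPL1 = 62.2 dB, r1 = 3.5 m, r2 = 11.2 m
Formula: SPL2 = SPL1 - 20 * log10(r2 / r1)
Compute ratio: r2 / r1 = 11.2 / 3.5 = 3.2
Compute log10: log10(3.2) = 0.50515
Compute drop: 20 * 0.50515 = 10.103
SPL2 = 62.2 - 10.103 = 52.1

52.1 dB


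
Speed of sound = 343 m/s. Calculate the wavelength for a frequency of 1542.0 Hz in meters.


Given values:
  c = 343 m/s, f = 1542.0 Hz
Formula: lambda = c / f
lambda = 343 / 1542.0
lambda = 0.2224

0.2224 m


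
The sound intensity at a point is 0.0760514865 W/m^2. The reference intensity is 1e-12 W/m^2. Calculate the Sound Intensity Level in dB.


Given values:
  I = 0.0760514865 W/m^2
  I_ref = 1e-12 W/m^2
Formula: SIL = 10 * log10(I / I_ref)
Compute ratio: I / I_ref = 76051486500
Compute log10: log10(76051486500) = 10.881108
Multiply: SIL = 10 * 10.881108 = 108.81

108.81 dB


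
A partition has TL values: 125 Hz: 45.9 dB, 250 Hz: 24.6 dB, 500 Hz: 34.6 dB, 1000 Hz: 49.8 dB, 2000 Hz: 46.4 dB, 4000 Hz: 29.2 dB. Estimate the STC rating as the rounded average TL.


Given TL values at each frequency:
  125 Hz: 45.9 dB
  250 Hz: 24.6 dB
  500 Hz: 34.6 dB
  1000 Hz: 49.8 dB
  2000 Hz: 46.4 dB
  4000 Hz: 29.2 dB
Formula: STC ~ round(average of TL values)
Sum = 45.9 + 24.6 + 34.6 + 49.8 + 46.4 + 29.2 = 230.5
Average = 230.5 / 6 = 38.42
Rounded: 38

38


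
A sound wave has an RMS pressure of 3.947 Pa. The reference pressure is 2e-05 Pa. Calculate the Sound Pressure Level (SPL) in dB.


Given values:
  p = 3.947 Pa
  p_ref = 2e-05 Pa
Formula: SPL = 20 * log10(p / p_ref)
Compute ratio: p / p_ref = 3.947 / 2e-05 = 197350
Compute log10: log10(197350) = 5.295237
Multiply: SPL = 20 * 5.295237 = 105.9

105.9 dB


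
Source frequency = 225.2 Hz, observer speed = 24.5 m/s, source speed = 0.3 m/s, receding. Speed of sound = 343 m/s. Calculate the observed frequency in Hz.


Given values:
  f_s = 225.2 Hz, v_o = 24.5 m/s, v_s = 0.3 m/s
  Direction: receding
Formula: f_o = f_s * (c - v_o) / (c + v_s)
Numerator: c - v_o = 343 - 24.5 = 318.5
Denominator: c + v_s = 343 + 0.3 = 343.3
f_o = 225.2 * 318.5 / 343.3 = 208.93

208.93 Hz


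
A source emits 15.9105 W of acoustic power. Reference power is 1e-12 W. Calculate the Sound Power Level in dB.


Given values:
  W = 15.9105 W
  W_ref = 1e-12 W
Formula: SWL = 10 * log10(W / W_ref)
Compute ratio: W / W_ref = 15910500000000
Compute log10: log10(15910500000000) = 13.201684
Multiply: SWL = 10 * 13.201684 = 132.02

132.02 dB


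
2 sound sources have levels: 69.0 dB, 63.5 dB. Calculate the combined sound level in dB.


Formula: L_total = 10 * log10( sum(10^(Li/10)) )
  Source 1: 10^(69.0/10) = 7943282.3472
  Source 2: 10^(63.5/10) = 2238721.1386
Sum of linear values = 10182003.4858
L_total = 10 * log10(10182003.4858) = 70.08

70.08 dB


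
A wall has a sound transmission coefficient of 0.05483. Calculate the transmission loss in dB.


Given values:
  tau = 0.05483
Formula: TL = 10 * log10(1 / tau)
Compute 1 / tau = 1 / 0.05483 = 18.2382
Compute log10(18.2382) = 1.260982
TL = 10 * 1.260982 = 12.61

12.61 dB


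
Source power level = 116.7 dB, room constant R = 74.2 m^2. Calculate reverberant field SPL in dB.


Given values:
  Lw = 116.7 dB, R = 74.2 m^2
Formula: SPL = Lw + 10 * log10(4 / R)
Compute 4 / R = 4 / 74.2 = 0.053908
Compute 10 * log10(0.053908) = -12.6835
SPL = 116.7 + (-12.6835) = 104.02

104.02 dB


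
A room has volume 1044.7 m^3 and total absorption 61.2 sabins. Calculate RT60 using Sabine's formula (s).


Given values:
  V = 1044.7 m^3
  A = 61.2 sabins
Formula: RT60 = 0.161 * V / A
Numerator: 0.161 * 1044.7 = 168.1967
RT60 = 168.1967 / 61.2 = 2.748

2.748 s


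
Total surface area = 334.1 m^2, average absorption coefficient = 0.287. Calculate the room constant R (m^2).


Given values:
  S = 334.1 m^2, alpha = 0.287
Formula: R = S * alpha / (1 - alpha)
Numerator: 334.1 * 0.287 = 95.8867
Denominator: 1 - 0.287 = 0.713
R = 95.8867 / 0.713 = 134.48

134.48 m^2


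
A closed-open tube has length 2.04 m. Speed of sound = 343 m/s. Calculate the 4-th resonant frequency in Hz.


Given values:
  Tube type: closed-open, L = 2.04 m, c = 343 m/s, n = 4
Formula: f_n = (2n - 1) * c / (4 * L)
Compute 2n - 1 = 2*4 - 1 = 7
Compute 4 * L = 4 * 2.04 = 8.16
f = 7 * 343 / 8.16
f = 294.24

294.24 Hz


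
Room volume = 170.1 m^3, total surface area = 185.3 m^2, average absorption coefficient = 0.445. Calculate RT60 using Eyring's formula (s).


Given values:
  V = 170.1 m^3, S = 185.3 m^2, alpha = 0.445
Formula: RT60 = 0.161 * V / (-S * ln(1 - alpha))
Compute ln(1 - 0.445) = ln(0.555) = -0.588787
Denominator: -185.3 * -0.588787 = 109.1022
Numerator: 0.161 * 170.1 = 27.3861
RT60 = 27.3861 / 109.1022 = 0.251

0.251 s


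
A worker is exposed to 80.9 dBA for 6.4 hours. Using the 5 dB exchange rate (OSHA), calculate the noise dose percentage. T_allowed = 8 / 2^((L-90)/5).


Given values:
  L = 80.9 dBA, T = 6.4 hours
Formula: T_allowed = 8 / 2^((L - 90) / 5)
Compute exponent: (80.9 - 90) / 5 = -1.82
Compute 2^(-1.82) = 0.283221
T_allowed = 8 / 0.283221 = 28.246493 hours
Dose = (T / T_allowed) * 100
Dose = (6.4 / 28.246493) * 100 = 22.66

22.66 %


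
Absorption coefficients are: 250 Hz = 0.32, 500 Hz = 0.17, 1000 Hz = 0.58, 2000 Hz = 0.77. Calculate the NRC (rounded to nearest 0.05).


Given values:
  a_250 = 0.32, a_500 = 0.17
  a_1000 = 0.58, a_2000 = 0.77
Formula: NRC = (a250 + a500 + a1000 + a2000) / 4
Sum = 0.32 + 0.17 + 0.58 + 0.77 = 1.84
NRC = 1.84 / 4 = 0.46
Rounded to nearest 0.05: 0.45

0.45


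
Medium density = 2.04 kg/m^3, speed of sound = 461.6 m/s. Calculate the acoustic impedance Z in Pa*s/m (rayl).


Given values:
  rho = 2.04 kg/m^3
  c = 461.6 m/s
Formula: Z = rho * c
Z = 2.04 * 461.6
Z = 941.66

941.66 rayl


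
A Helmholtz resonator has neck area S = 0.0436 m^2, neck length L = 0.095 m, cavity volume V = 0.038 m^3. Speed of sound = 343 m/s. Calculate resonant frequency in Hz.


Given values:
  S = 0.0436 m^2, L = 0.095 m, V = 0.038 m^3, c = 343 m/s
Formula: f = (c / (2*pi)) * sqrt(S / (V * L))
Compute V * L = 0.038 * 0.095 = 0.00361
Compute S / (V * L) = 0.0436 / 0.00361 = 12.0776
Compute sqrt(12.0776) = 3.475284
Compute c / (2*pi) = 343 / 6.283185 = 54.590148
f = 54.590148 * 3.475284 = 189.72

189.72 Hz


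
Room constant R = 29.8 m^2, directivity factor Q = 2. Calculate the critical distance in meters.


Given values:
  R = 29.8 m^2, Q = 2
Formula: d_c = 0.141 * sqrt(Q * R)
Compute Q * R = 2 * 29.8 = 59.6
Compute sqrt(59.6) = 7.7201
d_c = 0.141 * 7.7201 = 1.089

1.089 m


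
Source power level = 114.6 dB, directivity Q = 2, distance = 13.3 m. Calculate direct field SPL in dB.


Given values:
  Lw = 114.6 dB, Q = 2, r = 13.3 m
Formula: SPL = Lw + 10 * log10(Q / (4 * pi * r^2))
Compute 4 * pi * r^2 = 4 * pi * 13.3^2 = 2222.8653
Compute Q / denom = 2 / 2222.8653 = 0.00089974
Compute 10 * log10(0.00089974) = -30.4588
SPL = 114.6 + (-30.4588) = 84.14

84.14 dB


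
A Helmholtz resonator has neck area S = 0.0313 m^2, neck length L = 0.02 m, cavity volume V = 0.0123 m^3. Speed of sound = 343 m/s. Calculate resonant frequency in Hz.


Given values:
  S = 0.0313 m^2, L = 0.02 m, V = 0.0123 m^3, c = 343 m/s
Formula: f = (c / (2*pi)) * sqrt(S / (V * L))
Compute V * L = 0.0123 * 0.02 = 0.000246
Compute S / (V * L) = 0.0313 / 0.000246 = 127.2358
Compute sqrt(127.2358) = 11.279885
Compute c / (2*pi) = 343 / 6.283185 = 54.590148
f = 54.590148 * 11.279885 = 615.77

615.77 Hz


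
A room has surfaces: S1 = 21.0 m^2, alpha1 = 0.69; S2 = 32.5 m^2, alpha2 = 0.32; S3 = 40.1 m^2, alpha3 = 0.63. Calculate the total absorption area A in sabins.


Given surfaces:
  Surface 1: 21.0 * 0.69 = 14.49
  Surface 2: 32.5 * 0.32 = 10.4
  Surface 3: 40.1 * 0.63 = 25.263
Formula: A = sum(Si * alpha_i)
A = 14.49 + 10.4 + 25.263
A = 50.15

50.15 sabins


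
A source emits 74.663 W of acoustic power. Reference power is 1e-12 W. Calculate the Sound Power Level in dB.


Given values:
  W = 74.663 W
  W_ref = 1e-12 W
Formula: SWL = 10 * log10(W / W_ref)
Compute ratio: W / W_ref = 74663000000000
Compute log10: log10(74663000000000) = 13.873105
Multiply: SWL = 10 * 13.873105 = 138.73

138.73 dB


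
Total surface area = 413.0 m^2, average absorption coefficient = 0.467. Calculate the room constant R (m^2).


Given values:
  S = 413.0 m^2, alpha = 0.467
Formula: R = S * alpha / (1 - alpha)
Numerator: 413.0 * 0.467 = 192.871
Denominator: 1 - 0.467 = 0.533
R = 192.871 / 0.533 = 361.86

361.86 m^2


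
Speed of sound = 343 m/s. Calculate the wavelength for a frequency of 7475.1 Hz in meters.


Given values:
  c = 343 m/s, f = 7475.1 Hz
Formula: lambda = c / f
lambda = 343 / 7475.1
lambda = 0.0459

0.0459 m


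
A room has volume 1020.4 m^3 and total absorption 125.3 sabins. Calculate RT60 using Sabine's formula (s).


Given values:
  V = 1020.4 m^3
  A = 125.3 sabins
Formula: RT60 = 0.161 * V / A
Numerator: 0.161 * 1020.4 = 164.2844
RT60 = 164.2844 / 125.3 = 1.311

1.311 s


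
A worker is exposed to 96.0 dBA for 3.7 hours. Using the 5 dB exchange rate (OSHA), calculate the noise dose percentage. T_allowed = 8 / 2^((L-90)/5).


Given values:
  L = 96.0 dBA, T = 3.7 hours
Formula: T_allowed = 8 / 2^((L - 90) / 5)
Compute exponent: (96.0 - 90) / 5 = 1.2
Compute 2^(1.2) = 2.297397
T_allowed = 8 / 2.297397 = 3.482202 hours
Dose = (T / T_allowed) * 100
Dose = (3.7 / 3.482202) * 100 = 106.25

106.25 %


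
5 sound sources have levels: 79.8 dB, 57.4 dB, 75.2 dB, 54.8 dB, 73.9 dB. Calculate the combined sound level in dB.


Formula: L_total = 10 * log10( sum(10^(Li/10)) )
  Source 1: 10^(79.8/10) = 95499258.6021
  Source 2: 10^(57.4/10) = 549540.8739
  Source 3: 10^(75.2/10) = 33113112.1483
  Source 4: 10^(54.8/10) = 301995.172
  Source 5: 10^(73.9/10) = 24547089.1569
Sum of linear values = 154010995.9532
L_total = 10 * log10(154010995.9532) = 81.88

81.88 dB


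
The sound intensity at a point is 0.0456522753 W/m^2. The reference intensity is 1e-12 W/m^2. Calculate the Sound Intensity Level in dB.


Given values:
  I = 0.0456522753 W/m^2
  I_ref = 1e-12 W/m^2
Formula: SIL = 10 * log10(I / I_ref)
Compute ratio: I / I_ref = 45652275300
Compute log10: log10(45652275300) = 10.659462
Multiply: SIL = 10 * 10.659462 = 106.59

106.59 dB


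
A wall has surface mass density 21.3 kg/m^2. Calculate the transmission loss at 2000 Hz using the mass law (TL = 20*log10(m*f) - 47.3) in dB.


Given values:
  m = 21.3 kg/m^2, f = 2000 Hz
Formula: TL = 20 * log10(m * f) - 47.3
Compute m * f = 21.3 * 2000 = 42600.0
Compute log10(42600.0) = 4.62941
Compute 20 * 4.62941 = 92.5882
TL = 92.5882 - 47.3 = 45.29

45.29 dB


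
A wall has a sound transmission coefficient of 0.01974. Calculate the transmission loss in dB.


Given values:
  tau = 0.01974
Formula: TL = 10 * log10(1 / tau)
Compute 1 / tau = 1 / 0.01974 = 50.6586
Compute log10(50.6586) = 1.704653
TL = 10 * 1.704653 = 17.05

17.05 dB


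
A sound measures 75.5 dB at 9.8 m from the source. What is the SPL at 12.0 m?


Given values:
  SPL1 = 75.5 dB, r1 = 9.8 m, r2 = 12.0 m
Formula: SPL2 = SPL1 - 20 * log10(r2 / r1)
Compute ratio: r2 / r1 = 12.0 / 9.8 = 1.2245
Compute log10: log10(1.2245) = 0.087959
Compute drop: 20 * 0.087959 = 1.7592
SPL2 = 75.5 - 1.7592 = 73.74

73.74 dB


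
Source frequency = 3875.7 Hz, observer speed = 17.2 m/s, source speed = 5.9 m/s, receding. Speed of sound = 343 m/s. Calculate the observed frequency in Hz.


Given values:
  f_s = 3875.7 Hz, v_o = 17.2 m/s, v_s = 5.9 m/s
  Direction: receding
Formula: f_o = f_s * (c - v_o) / (c + v_s)
Numerator: c - v_o = 343 - 17.2 = 325.8
Denominator: c + v_s = 343 + 5.9 = 348.9
f_o = 3875.7 * 325.8 / 348.9 = 3619.1

3619.1 Hz


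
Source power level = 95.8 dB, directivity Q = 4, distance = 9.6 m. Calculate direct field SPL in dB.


Given values:
  Lw = 95.8 dB, Q = 4, r = 9.6 m
Formula: SPL = Lw + 10 * log10(Q / (4 * pi * r^2))
Compute 4 * pi * r^2 = 4 * pi * 9.6^2 = 1158.1167
Compute Q / denom = 4 / 1158.1167 = 0.00345388
Compute 10 * log10(0.00345388) = -24.6169
SPL = 95.8 + (-24.6169) = 71.18

71.18 dB


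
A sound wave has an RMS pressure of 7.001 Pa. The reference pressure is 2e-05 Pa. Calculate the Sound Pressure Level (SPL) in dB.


Given values:
  p = 7.001 Pa
  p_ref = 2e-05 Pa
Formula: SPL = 20 * log10(p / p_ref)
Compute ratio: p / p_ref = 7.001 / 2e-05 = 350050
Compute log10: log10(350050) = 5.54413
Multiply: SPL = 20 * 5.54413 = 110.88

110.88 dB


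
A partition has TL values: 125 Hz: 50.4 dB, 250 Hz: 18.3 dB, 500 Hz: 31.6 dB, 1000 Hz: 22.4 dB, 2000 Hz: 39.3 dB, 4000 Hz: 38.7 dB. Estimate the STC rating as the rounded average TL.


Given TL values at each frequency:
  125 Hz: 50.4 dB
  250 Hz: 18.3 dB
  500 Hz: 31.6 dB
  1000 Hz: 22.4 dB
  2000 Hz: 39.3 dB
  4000 Hz: 38.7 dB
Formula: STC ~ round(average of TL values)
Sum = 50.4 + 18.3 + 31.6 + 22.4 + 39.3 + 38.7 = 200.7
Average = 200.7 / 6 = 33.45
Rounded: 33

33


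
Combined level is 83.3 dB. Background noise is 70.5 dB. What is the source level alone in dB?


Given values:
  L_total = 83.3 dB, L_bg = 70.5 dB
Formula: L_source = 10 * log10(10^(L_total/10) - 10^(L_bg/10))
Convert to linear:
  10^(83.3/10) = 213796208.9502
  10^(70.5/10) = 11220184.543
Difference: 213796208.9502 - 11220184.543 = 202576024.4072
L_source = 10 * log10(202576024.4072) = 83.07

83.07 dB


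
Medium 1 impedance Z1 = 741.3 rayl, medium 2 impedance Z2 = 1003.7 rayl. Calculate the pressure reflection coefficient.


Given values:
  Z1 = 741.3 rayl, Z2 = 1003.7 rayl
Formula: R = (Z2 - Z1) / (Z2 + Z1)
Numerator: Z2 - Z1 = 1003.7 - 741.3 = 262.4
Denominator: Z2 + Z1 = 1003.7 + 741.3 = 1745.0
R = 262.4 / 1745.0 = 0.1504

0.1504


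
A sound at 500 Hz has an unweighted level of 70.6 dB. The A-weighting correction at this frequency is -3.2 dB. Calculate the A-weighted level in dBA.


Given values:
  SPL = 70.6 dB
  A-weighting at 500 Hz = -3.2 dB
Formula: L_A = SPL + A_weight
L_A = 70.6 + (-3.2)
L_A = 67.4

67.4 dBA


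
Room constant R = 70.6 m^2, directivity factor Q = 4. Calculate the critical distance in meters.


Given values:
  R = 70.6 m^2, Q = 4
Formula: d_c = 0.141 * sqrt(Q * R)
Compute Q * R = 4 * 70.6 = 282.4
Compute sqrt(282.4) = 16.8048
d_c = 0.141 * 16.8048 = 2.369

2.369 m


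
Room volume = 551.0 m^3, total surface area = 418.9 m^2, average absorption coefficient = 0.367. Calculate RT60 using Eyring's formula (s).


Given values:
  V = 551.0 m^3, S = 418.9 m^2, alpha = 0.367
Formula: RT60 = 0.161 * V / (-S * ln(1 - alpha))
Compute ln(1 - 0.367) = ln(0.633) = -0.457285
Denominator: -418.9 * -0.457285 = 191.5567
Numerator: 0.161 * 551.0 = 88.711
RT60 = 88.711 / 191.5567 = 0.463

0.463 s


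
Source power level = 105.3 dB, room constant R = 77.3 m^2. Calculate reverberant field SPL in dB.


Given values:
  Lw = 105.3 dB, R = 77.3 m^2
Formula: SPL = Lw + 10 * log10(4 / R)
Compute 4 / R = 4 / 77.3 = 0.051746
Compute 10 * log10(0.051746) = -12.8612
SPL = 105.3 + (-12.8612) = 92.44

92.44 dB


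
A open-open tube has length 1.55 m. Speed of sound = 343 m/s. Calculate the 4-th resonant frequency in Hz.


Given values:
  Tube type: open-open, L = 1.55 m, c = 343 m/s, n = 4
Formula: f_n = n * c / (2 * L)
Compute 2 * L = 2 * 1.55 = 3.1
f = 4 * 343 / 3.1
f = 442.58

442.58 Hz


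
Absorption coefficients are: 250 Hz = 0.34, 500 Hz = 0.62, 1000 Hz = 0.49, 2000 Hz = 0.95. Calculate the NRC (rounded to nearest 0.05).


Given values:
  a_250 = 0.34, a_500 = 0.62
  a_1000 = 0.49, a_2000 = 0.95
Formula: NRC = (a250 + a500 + a1000 + a2000) / 4
Sum = 0.34 + 0.62 + 0.49 + 0.95 = 2.4
NRC = 2.4 / 4 = 0.6
Rounded to nearest 0.05: 0.6

0.6


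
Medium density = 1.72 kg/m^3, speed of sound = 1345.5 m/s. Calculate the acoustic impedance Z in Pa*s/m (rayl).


Given values:
  rho = 1.72 kg/m^3
  c = 1345.5 m/s
Formula: Z = rho * c
Z = 1.72 * 1345.5
Z = 2314.26

2314.26 rayl


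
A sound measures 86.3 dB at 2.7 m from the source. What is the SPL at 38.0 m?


Given values:
  SPL1 = 86.3 dB, r1 = 2.7 m, r2 = 38.0 m
Formula: SPL2 = SPL1 - 20 * log10(r2 / r1)
Compute ratio: r2 / r1 = 38.0 / 2.7 = 14.0741
Compute log10: log10(14.0741) = 1.148421
Compute drop: 20 * 1.148421 = 22.9684
SPL2 = 86.3 - 22.9684 = 63.33

63.33 dB


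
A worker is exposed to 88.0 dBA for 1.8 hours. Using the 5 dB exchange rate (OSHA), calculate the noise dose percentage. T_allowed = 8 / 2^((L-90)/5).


Given values:
  L = 88.0 dBA, T = 1.8 hours
Formula: T_allowed = 8 / 2^((L - 90) / 5)
Compute exponent: (88.0 - 90) / 5 = -0.4
Compute 2^(-0.4) = 0.757858
T_allowed = 8 / 0.757858 = 10.556067 hours
Dose = (T / T_allowed) * 100
Dose = (1.8 / 10.556067) * 100 = 17.05

17.05 %


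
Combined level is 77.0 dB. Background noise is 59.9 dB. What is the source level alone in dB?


Given values:
  L_total = 77.0 dB, L_bg = 59.9 dB
Formula: L_source = 10 * log10(10^(L_total/10) - 10^(L_bg/10))
Convert to linear:
  10^(77.0/10) = 50118723.3627
  10^(59.9/10) = 977237.221
Difference: 50118723.3627 - 977237.221 = 49141486.1417
L_source = 10 * log10(49141486.1417) = 76.91

76.91 dB


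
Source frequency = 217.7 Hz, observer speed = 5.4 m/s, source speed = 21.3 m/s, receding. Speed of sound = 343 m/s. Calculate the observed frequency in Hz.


Given values:
  f_s = 217.7 Hz, v_o = 5.4 m/s, v_s = 21.3 m/s
  Direction: receding
Formula: f_o = f_s * (c - v_o) / (c + v_s)
Numerator: c - v_o = 343 - 5.4 = 337.6
Denominator: c + v_s = 343 + 21.3 = 364.3
f_o = 217.7 * 337.6 / 364.3 = 201.74

201.74 Hz


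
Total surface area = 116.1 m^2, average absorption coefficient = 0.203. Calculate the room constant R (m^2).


Given values:
  S = 116.1 m^2, alpha = 0.203
Formula: R = S * alpha / (1 - alpha)
Numerator: 116.1 * 0.203 = 23.5683
Denominator: 1 - 0.203 = 0.797
R = 23.5683 / 0.797 = 29.57

29.57 m^2


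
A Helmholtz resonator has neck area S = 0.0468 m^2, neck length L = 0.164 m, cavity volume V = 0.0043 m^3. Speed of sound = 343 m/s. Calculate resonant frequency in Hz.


Given values:
  S = 0.0468 m^2, L = 0.164 m, V = 0.0043 m^3, c = 343 m/s
Formula: f = (c / (2*pi)) * sqrt(S / (V * L))
Compute V * L = 0.0043 * 0.164 = 0.0007052
Compute S / (V * L) = 0.0468 / 0.0007052 = 66.3642
Compute sqrt(66.3642) = 8.146423
Compute c / (2*pi) = 343 / 6.283185 = 54.590148
f = 54.590148 * 8.146423 = 444.71

444.71 Hz


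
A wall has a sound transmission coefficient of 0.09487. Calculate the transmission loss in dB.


Given values:
  tau = 0.09487
Formula: TL = 10 * log10(1 / tau)
Compute 1 / tau = 1 / 0.09487 = 10.5407
Compute log10(10.5407) = 1.022869
TL = 10 * 1.022869 = 10.23

10.23 dB


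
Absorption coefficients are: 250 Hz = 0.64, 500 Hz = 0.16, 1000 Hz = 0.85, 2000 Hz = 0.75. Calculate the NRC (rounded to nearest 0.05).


Given values:
  a_250 = 0.64, a_500 = 0.16
  a_1000 = 0.85, a_2000 = 0.75
Formula: NRC = (a250 + a500 + a1000 + a2000) / 4
Sum = 0.64 + 0.16 + 0.85 + 0.75 = 2.4
NRC = 2.4 / 4 = 0.6
Rounded to nearest 0.05: 0.6

0.6


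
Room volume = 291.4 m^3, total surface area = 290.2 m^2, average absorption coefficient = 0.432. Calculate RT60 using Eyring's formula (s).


Given values:
  V = 291.4 m^3, S = 290.2 m^2, alpha = 0.432
Formula: RT60 = 0.161 * V / (-S * ln(1 - alpha))
Compute ln(1 - 0.432) = ln(0.568) = -0.565634
Denominator: -290.2 * -0.565634 = 164.147
Numerator: 0.161 * 291.4 = 46.9154
RT60 = 46.9154 / 164.147 = 0.286

0.286 s


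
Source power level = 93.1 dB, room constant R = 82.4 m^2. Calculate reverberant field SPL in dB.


Given values:
  Lw = 93.1 dB, R = 82.4 m^2
Formula: SPL = Lw + 10 * log10(4 / R)
Compute 4 / R = 4 / 82.4 = 0.048544
Compute 10 * log10(0.048544) = -13.1386
SPL = 93.1 + (-13.1386) = 79.96

79.96 dB


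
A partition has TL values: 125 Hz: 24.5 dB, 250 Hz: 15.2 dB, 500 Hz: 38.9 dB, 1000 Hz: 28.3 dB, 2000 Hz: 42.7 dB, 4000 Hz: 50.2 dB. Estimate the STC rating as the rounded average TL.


Given TL values at each frequency:
  125 Hz: 24.5 dB
  250 Hz: 15.2 dB
  500 Hz: 38.9 dB
  1000 Hz: 28.3 dB
  2000 Hz: 42.7 dB
  4000 Hz: 50.2 dB
Formula: STC ~ round(average of TL values)
Sum = 24.5 + 15.2 + 38.9 + 28.3 + 42.7 + 50.2 = 199.8
Average = 199.8 / 6 = 33.3
Rounded: 33

33


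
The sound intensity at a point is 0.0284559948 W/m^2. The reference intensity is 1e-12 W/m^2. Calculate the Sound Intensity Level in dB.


Given values:
  I = 0.0284559948 W/m^2
  I_ref = 1e-12 W/m^2
Formula: SIL = 10 * log10(I / I_ref)
Compute ratio: I / I_ref = 28455994800
Compute log10: log10(28455994800) = 10.454174
Multiply: SIL = 10 * 10.454174 = 104.54

104.54 dB


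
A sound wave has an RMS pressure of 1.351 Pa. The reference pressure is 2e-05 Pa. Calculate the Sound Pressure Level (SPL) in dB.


Given values:
  p = 1.351 Pa
  p_ref = 2e-05 Pa
Formula: SPL = 20 * log10(p / p_ref)
Compute ratio: p / p_ref = 1.351 / 2e-05 = 67550
Compute log10: log10(67550) = 4.829625
Multiply: SPL = 20 * 4.829625 = 96.59

96.59 dB


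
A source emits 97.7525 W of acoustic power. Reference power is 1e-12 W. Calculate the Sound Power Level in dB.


Given values:
  W = 97.7525 W
  W_ref = 1e-12 W
Formula: SWL = 10 * log10(W / W_ref)
Compute ratio: W / W_ref = 97752500000000
Compute log10: log10(97752500000000) = 13.990128
Multiply: SWL = 10 * 13.990128 = 139.9

139.9 dB


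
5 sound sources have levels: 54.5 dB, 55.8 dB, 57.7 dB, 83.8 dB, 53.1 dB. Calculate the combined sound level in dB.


Formula: L_total = 10 * log10( sum(10^(Li/10)) )
  Source 1: 10^(54.5/10) = 281838.2931
  Source 2: 10^(55.8/10) = 380189.3963
  Source 3: 10^(57.7/10) = 588843.6554
  Source 4: 10^(83.8/10) = 239883291.9019
  Source 5: 10^(53.1/10) = 204173.7945
Sum of linear values = 241338337.0412
L_total = 10 * log10(241338337.0412) = 83.83

83.83 dB


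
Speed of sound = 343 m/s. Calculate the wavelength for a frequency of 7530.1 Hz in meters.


Given values:
  c = 343 m/s, f = 7530.1 Hz
Formula: lambda = c / f
lambda = 343 / 7530.1
lambda = 0.0456

0.0456 m


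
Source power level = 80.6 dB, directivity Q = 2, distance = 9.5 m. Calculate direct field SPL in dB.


Given values:
  Lw = 80.6 dB, Q = 2, r = 9.5 m
Formula: SPL = Lw + 10 * log10(Q / (4 * pi * r^2))
Compute 4 * pi * r^2 = 4 * pi * 9.5^2 = 1134.1149
Compute Q / denom = 2 / 1134.1149 = 0.00176349
Compute 10 * log10(0.00176349) = -27.5363
SPL = 80.6 + (-27.5363) = 53.06

53.06 dB


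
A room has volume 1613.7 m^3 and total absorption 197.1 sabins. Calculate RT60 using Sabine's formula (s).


Given values:
  V = 1613.7 m^3
  A = 197.1 sabins
Formula: RT60 = 0.161 * V / A
Numerator: 0.161 * 1613.7 = 259.8057
RT60 = 259.8057 / 197.1 = 1.318

1.318 s


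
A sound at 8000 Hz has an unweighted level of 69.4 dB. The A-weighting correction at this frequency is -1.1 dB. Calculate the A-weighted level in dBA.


Given values:
  SPL = 69.4 dB
  A-weighting at 8000 Hz = -1.1 dB
Formula: L_A = SPL + A_weight
L_A = 69.4 + (-1.1)
L_A = 68.3

68.3 dBA


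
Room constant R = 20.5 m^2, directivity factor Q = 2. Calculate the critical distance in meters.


Given values:
  R = 20.5 m^2, Q = 2
Formula: d_c = 0.141 * sqrt(Q * R)
Compute Q * R = 2 * 20.5 = 41.0
Compute sqrt(41.0) = 6.4031
d_c = 0.141 * 6.4031 = 0.903

0.903 m


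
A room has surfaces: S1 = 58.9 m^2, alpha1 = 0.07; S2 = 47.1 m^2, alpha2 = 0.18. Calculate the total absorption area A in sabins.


Given surfaces:
  Surface 1: 58.9 * 0.07 = 4.123
  Surface 2: 47.1 * 0.18 = 8.478
Formula: A = sum(Si * alpha_i)
A = 4.123 + 8.478
A = 12.6

12.6 sabins


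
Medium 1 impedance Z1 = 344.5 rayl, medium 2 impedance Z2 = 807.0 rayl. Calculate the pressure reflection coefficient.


Given values:
  Z1 = 344.5 rayl, Z2 = 807.0 rayl
Formula: R = (Z2 - Z1) / (Z2 + Z1)
Numerator: Z2 - Z1 = 807.0 - 344.5 = 462.5
Denominator: Z2 + Z1 = 807.0 + 344.5 = 1151.5
R = 462.5 / 1151.5 = 0.4017

0.4017


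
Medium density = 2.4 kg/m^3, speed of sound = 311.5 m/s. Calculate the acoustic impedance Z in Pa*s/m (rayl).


Given values:
  rho = 2.4 kg/m^3
  c = 311.5 m/s
Formula: Z = rho * c
Z = 2.4 * 311.5
Z = 747.6

747.6 rayl


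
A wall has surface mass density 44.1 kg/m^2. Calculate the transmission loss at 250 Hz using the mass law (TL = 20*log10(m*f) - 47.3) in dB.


Given values:
  m = 44.1 kg/m^2, f = 250 Hz
Formula: TL = 20 * log10(m * f) - 47.3
Compute m * f = 44.1 * 250 = 11025.0
Compute log10(11025.0) = 4.042379
Compute 20 * 4.042379 = 80.8476
TL = 80.8476 - 47.3 = 33.55

33.55 dB


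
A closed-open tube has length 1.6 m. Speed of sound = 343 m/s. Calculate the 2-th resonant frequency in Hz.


Given values:
  Tube type: closed-open, L = 1.6 m, c = 343 m/s, n = 2
Formula: f_n = (2n - 1) * c / (4 * L)
Compute 2n - 1 = 2*2 - 1 = 3
Compute 4 * L = 4 * 1.6 = 6.4
f = 3 * 343 / 6.4
f = 160.78

160.78 Hz


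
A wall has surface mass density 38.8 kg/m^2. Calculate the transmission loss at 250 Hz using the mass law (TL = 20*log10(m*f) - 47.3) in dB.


Given values:
  m = 38.8 kg/m^2, f = 250 Hz
Formula: TL = 20 * log10(m * f) - 47.3
Compute m * f = 38.8 * 250 = 9700.0
Compute log10(9700.0) = 3.986772
Compute 20 * 3.986772 = 79.7354
TL = 79.7354 - 47.3 = 32.44

32.44 dB


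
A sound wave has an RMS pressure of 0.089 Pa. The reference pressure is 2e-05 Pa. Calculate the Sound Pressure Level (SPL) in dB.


Given values:
  p = 0.089 Pa
  p_ref = 2e-05 Pa
Formula: SPL = 20 * log10(p / p_ref)
Compute ratio: p / p_ref = 0.089 / 2e-05 = 4450
Compute log10: log10(4450) = 3.64836
Multiply: SPL = 20 * 3.64836 = 72.97

72.97 dB


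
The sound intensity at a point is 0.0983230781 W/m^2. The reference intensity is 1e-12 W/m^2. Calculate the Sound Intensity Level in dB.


Given values:
  I = 0.0983230781 W/m^2
  I_ref = 1e-12 W/m^2
Formula: SIL = 10 * log10(I / I_ref)
Compute ratio: I / I_ref = 98323078100
Compute log10: log10(98323078100) = 10.992655
Multiply: SIL = 10 * 10.992655 = 109.93

109.93 dB


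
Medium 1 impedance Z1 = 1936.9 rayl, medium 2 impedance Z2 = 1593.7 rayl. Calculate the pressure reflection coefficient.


Given values:
  Z1 = 1936.9 rayl, Z2 = 1593.7 rayl
Formula: R = (Z2 - Z1) / (Z2 + Z1)
Numerator: Z2 - Z1 = 1593.7 - 1936.9 = -343.2
Denominator: Z2 + Z1 = 1593.7 + 1936.9 = 3530.6
R = -343.2 / 3530.6 = -0.0972

-0.0972


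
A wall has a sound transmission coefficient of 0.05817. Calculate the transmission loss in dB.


Given values:
  tau = 0.05817
Formula: TL = 10 * log10(1 / tau)
Compute 1 / tau = 1 / 0.05817 = 17.191
Compute log10(17.191) = 1.235301
TL = 10 * 1.235301 = 12.35

12.35 dB


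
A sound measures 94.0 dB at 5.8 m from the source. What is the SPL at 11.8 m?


Given values:
  SPL1 = 94.0 dB, r1 = 5.8 m, r2 = 11.8 m
Formula: SPL2 = SPL1 - 20 * log10(r2 / r1)
Compute ratio: r2 / r1 = 11.8 / 5.8 = 2.0345
Compute log10: log10(2.0345) = 0.308458
Compute drop: 20 * 0.308458 = 6.1692
SPL2 = 94.0 - 6.1692 = 87.83

87.83 dB


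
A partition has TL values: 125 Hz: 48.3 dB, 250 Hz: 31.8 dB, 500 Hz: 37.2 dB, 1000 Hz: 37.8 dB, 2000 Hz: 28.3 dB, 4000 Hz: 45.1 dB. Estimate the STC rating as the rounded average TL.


Given TL values at each frequency:
  125 Hz: 48.3 dB
  250 Hz: 31.8 dB
  500 Hz: 37.2 dB
  1000 Hz: 37.8 dB
  2000 Hz: 28.3 dB
  4000 Hz: 45.1 dB
Formula: STC ~ round(average of TL values)
Sum = 48.3 + 31.8 + 37.2 + 37.8 + 28.3 + 45.1 = 228.5
Average = 228.5 / 6 = 38.08
Rounded: 38

38


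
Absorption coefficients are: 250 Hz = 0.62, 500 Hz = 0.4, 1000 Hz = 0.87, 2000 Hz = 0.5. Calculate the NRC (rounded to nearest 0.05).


Given values:
  a_250 = 0.62, a_500 = 0.4
  a_1000 = 0.87, a_2000 = 0.5
Formula: NRC = (a250 + a500 + a1000 + a2000) / 4
Sum = 0.62 + 0.4 + 0.87 + 0.5 = 2.39
NRC = 2.39 / 4 = 0.5975
Rounded to nearest 0.05: 0.6

0.6


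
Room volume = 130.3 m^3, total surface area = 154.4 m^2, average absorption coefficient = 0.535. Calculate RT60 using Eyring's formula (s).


Given values:
  V = 130.3 m^3, S = 154.4 m^2, alpha = 0.535
Formula: RT60 = 0.161 * V / (-S * ln(1 - alpha))
Compute ln(1 - 0.535) = ln(0.465) = -0.765718
Denominator: -154.4 * -0.765718 = 118.2269
Numerator: 0.161 * 130.3 = 20.9783
RT60 = 20.9783 / 118.2269 = 0.177

0.177 s


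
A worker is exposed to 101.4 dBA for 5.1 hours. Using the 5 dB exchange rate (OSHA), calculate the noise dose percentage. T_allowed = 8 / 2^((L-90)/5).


Given values:
  L = 101.4 dBA, T = 5.1 hours
Formula: T_allowed = 8 / 2^((L - 90) / 5)
Compute exponent: (101.4 - 90) / 5 = 2.28
Compute 2^(2.28) = 4.85678
T_allowed = 8 / 4.85678 = 1.647182 hours
Dose = (T / T_allowed) * 100
Dose = (5.1 / 1.647182) * 100 = 309.62

309.62 %


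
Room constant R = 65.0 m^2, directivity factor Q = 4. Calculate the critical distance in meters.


Given values:
  R = 65.0 m^2, Q = 4
Formula: d_c = 0.141 * sqrt(Q * R)
Compute Q * R = 4 * 65.0 = 260.0
Compute sqrt(260.0) = 16.1245
d_c = 0.141 * 16.1245 = 2.274

2.274 m


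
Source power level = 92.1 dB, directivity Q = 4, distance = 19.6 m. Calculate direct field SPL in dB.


Given values:
  Lw = 92.1 dB, Q = 4, r = 19.6 m
Formula: SPL = Lw + 10 * log10(Q / (4 * pi * r^2))
Compute 4 * pi * r^2 = 4 * pi * 19.6^2 = 4827.4969
Compute Q / denom = 4 / 4827.4969 = 0.00082859
Compute 10 * log10(0.00082859) = -30.8166
SPL = 92.1 + (-30.8166) = 61.28

61.28 dB


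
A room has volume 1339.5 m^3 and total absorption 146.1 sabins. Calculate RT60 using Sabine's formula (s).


Given values:
  V = 1339.5 m^3
  A = 146.1 sabins
Formula: RT60 = 0.161 * V / A
Numerator: 0.161 * 1339.5 = 215.6595
RT60 = 215.6595 / 146.1 = 1.476

1.476 s


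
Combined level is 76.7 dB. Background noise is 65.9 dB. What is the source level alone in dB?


Given values:
  L_total = 76.7 dB, L_bg = 65.9 dB
Formula: L_source = 10 * log10(10^(L_total/10) - 10^(L_bg/10))
Convert to linear:
  10^(76.7/10) = 46773514.1287
  10^(65.9/10) = 3890451.4499
Difference: 46773514.1287 - 3890451.4499 = 42883062.6788
L_source = 10 * log10(42883062.6788) = 76.32

76.32 dB


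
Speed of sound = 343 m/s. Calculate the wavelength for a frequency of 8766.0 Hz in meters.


Given values:
  c = 343 m/s, f = 8766.0 Hz
Formula: lambda = c / f
lambda = 343 / 8766.0
lambda = 0.0391

0.0391 m


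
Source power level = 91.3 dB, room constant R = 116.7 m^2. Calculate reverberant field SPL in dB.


Given values:
  Lw = 91.3 dB, R = 116.7 m^2
Formula: SPL = Lw + 10 * log10(4 / R)
Compute 4 / R = 4 / 116.7 = 0.034276
Compute 10 * log10(0.034276) = -14.6501
SPL = 91.3 + (-14.6501) = 76.65

76.65 dB


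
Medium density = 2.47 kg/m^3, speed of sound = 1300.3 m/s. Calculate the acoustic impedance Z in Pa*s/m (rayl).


Given values:
  rho = 2.47 kg/m^3
  c = 1300.3 m/s
Formula: Z = rho * c
Z = 2.47 * 1300.3
Z = 3211.74

3211.74 rayl


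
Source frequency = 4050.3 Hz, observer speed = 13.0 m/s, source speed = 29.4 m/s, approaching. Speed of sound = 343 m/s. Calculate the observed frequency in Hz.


Given values:
  f_s = 4050.3 Hz, v_o = 13.0 m/s, v_s = 29.4 m/s
  Direction: approaching
Formula: f_o = f_s * (c + v_o) / (c - v_s)
Numerator: c + v_o = 343 + 13.0 = 356.0
Denominator: c - v_s = 343 - 29.4 = 313.6
f_o = 4050.3 * 356.0 / 313.6 = 4597.92

4597.92 Hz


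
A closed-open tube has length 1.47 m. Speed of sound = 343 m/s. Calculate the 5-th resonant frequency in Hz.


Given values:
  Tube type: closed-open, L = 1.47 m, c = 343 m/s, n = 5
Formula: f_n = (2n - 1) * c / (4 * L)
Compute 2n - 1 = 2*5 - 1 = 9
Compute 4 * L = 4 * 1.47 = 5.88
f = 9 * 343 / 5.88
f = 525.0

525.0 Hz


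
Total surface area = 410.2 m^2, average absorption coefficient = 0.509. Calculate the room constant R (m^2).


Given values:
  S = 410.2 m^2, alpha = 0.509
Formula: R = S * alpha / (1 - alpha)
Numerator: 410.2 * 0.509 = 208.7918
Denominator: 1 - 0.509 = 0.491
R = 208.7918 / 0.491 = 425.24

425.24 m^2


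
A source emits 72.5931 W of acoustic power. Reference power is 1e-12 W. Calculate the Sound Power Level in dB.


Given values:
  W = 72.5931 W
  W_ref = 1e-12 W
Formula: SWL = 10 * log10(W / W_ref)
Compute ratio: W / W_ref = 72593100000000
Compute log10: log10(72593100000000) = 13.860895
Multiply: SWL = 10 * 13.860895 = 138.61

138.61 dB


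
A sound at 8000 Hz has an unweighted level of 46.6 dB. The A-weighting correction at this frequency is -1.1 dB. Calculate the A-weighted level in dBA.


Given values:
  SPL = 46.6 dB
  A-weighting at 8000 Hz = -1.1 dB
Formula: L_A = SPL + A_weight
L_A = 46.6 + (-1.1)
L_A = 45.5

45.5 dBA


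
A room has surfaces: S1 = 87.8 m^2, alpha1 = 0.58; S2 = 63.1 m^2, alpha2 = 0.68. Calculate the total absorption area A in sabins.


Given surfaces:
  Surface 1: 87.8 * 0.58 = 50.924
  Surface 2: 63.1 * 0.68 = 42.908
Formula: A = sum(Si * alpha_i)
A = 50.924 + 42.908
A = 93.83

93.83 sabins


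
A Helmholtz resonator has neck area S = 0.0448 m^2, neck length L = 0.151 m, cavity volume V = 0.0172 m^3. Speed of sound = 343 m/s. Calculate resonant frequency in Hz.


Given values:
  S = 0.0448 m^2, L = 0.151 m, V = 0.0172 m^3, c = 343 m/s
Formula: f = (c / (2*pi)) * sqrt(S / (V * L))
Compute V * L = 0.0172 * 0.151 = 0.0025972
Compute S / (V * L) = 0.0448 / 0.0025972 = 17.2493
Compute sqrt(17.2493) = 4.153228
Compute c / (2*pi) = 343 / 6.283185 = 54.590148
f = 54.590148 * 4.153228 = 226.73

226.73 Hz


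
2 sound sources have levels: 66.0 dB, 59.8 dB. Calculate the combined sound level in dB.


Formula: L_total = 10 * log10( sum(10^(Li/10)) )
  Source 1: 10^(66.0/10) = 3981071.7055
  Source 2: 10^(59.8/10) = 954992.586
Sum of linear values = 4936064.2915
L_total = 10 * log10(4936064.2915) = 66.93

66.93 dB


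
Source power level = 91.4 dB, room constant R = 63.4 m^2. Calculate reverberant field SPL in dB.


Given values:
  Lw = 91.4 dB, R = 63.4 m^2
Formula: SPL = Lw + 10 * log10(4 / R)
Compute 4 / R = 4 / 63.4 = 0.063091
Compute 10 * log10(0.063091) = -12.0003
SPL = 91.4 + (-12.0003) = 79.4

79.4 dB


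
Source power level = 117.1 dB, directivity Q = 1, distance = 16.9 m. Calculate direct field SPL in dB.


Given values:
  Lw = 117.1 dB, Q = 1, r = 16.9 m
Formula: SPL = Lw + 10 * log10(Q / (4 * pi * r^2))
Compute 4 * pi * r^2 = 4 * pi * 16.9^2 = 3589.0811
Compute Q / denom = 1 / 3589.0811 = 0.00027862
Compute 10 * log10(0.00027862) = -35.5499
SPL = 117.1 + (-35.5499) = 81.55

81.55 dB


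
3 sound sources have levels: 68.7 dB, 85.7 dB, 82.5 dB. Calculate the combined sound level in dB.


Formula: L_total = 10 * log10( sum(10^(Li/10)) )
  Source 1: 10^(68.7/10) = 7413102.413
  Source 2: 10^(85.7/10) = 371535229.0972
  Source 3: 10^(82.5/10) = 177827941.0039
Sum of linear values = 556776272.5141
L_total = 10 * log10(556776272.5141) = 87.46

87.46 dB


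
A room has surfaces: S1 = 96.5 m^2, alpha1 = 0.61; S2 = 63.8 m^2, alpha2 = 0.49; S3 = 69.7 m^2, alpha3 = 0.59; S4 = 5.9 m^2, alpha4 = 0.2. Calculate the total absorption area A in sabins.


Given surfaces:
  Surface 1: 96.5 * 0.61 = 58.865
  Surface 2: 63.8 * 0.49 = 31.262
  Surface 3: 69.7 * 0.59 = 41.123
  Surface 4: 5.9 * 0.2 = 1.18
Formula: A = sum(Si * alpha_i)
A = 58.865 + 31.262 + 41.123 + 1.18
A = 132.43

132.43 sabins


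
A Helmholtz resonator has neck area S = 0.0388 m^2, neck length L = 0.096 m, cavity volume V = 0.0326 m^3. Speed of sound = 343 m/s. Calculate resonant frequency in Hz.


Given values:
  S = 0.0388 m^2, L = 0.096 m, V = 0.0326 m^3, c = 343 m/s
Formula: f = (c / (2*pi)) * sqrt(S / (V * L))
Compute V * L = 0.0326 * 0.096 = 0.0031296
Compute S / (V * L) = 0.0388 / 0.0031296 = 12.3978
Compute sqrt(12.3978) = 3.521051
Compute c / (2*pi) = 343 / 6.283185 = 54.590148
f = 54.590148 * 3.521051 = 192.21

192.21 Hz


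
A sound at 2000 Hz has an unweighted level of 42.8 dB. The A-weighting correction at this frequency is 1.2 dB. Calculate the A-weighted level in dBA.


Given values:
  SPL = 42.8 dB
  A-weighting at 2000 Hz = 1.2 dB
Formula: L_A = SPL + A_weight
L_A = 42.8 + (1.2)
L_A = 44.0

44.0 dBA


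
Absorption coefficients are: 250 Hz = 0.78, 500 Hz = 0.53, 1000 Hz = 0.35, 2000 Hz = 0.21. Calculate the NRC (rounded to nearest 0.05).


Given values:
  a_250 = 0.78, a_500 = 0.53
  a_1000 = 0.35, a_2000 = 0.21
Formula: NRC = (a250 + a500 + a1000 + a2000) / 4
Sum = 0.78 + 0.53 + 0.35 + 0.21 = 1.87
NRC = 1.87 / 4 = 0.4675
Rounded to nearest 0.05: 0.45

0.45


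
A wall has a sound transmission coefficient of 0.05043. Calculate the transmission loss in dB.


Given values:
  tau = 0.05043
Formula: TL = 10 * log10(1 / tau)
Compute 1 / tau = 1 / 0.05043 = 19.8295
Compute log10(19.8295) = 1.297312
TL = 10 * 1.297312 = 12.97

12.97 dB


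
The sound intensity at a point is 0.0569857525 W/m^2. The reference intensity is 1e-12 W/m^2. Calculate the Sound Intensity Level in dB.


Given values:
  I = 0.0569857525 W/m^2
  I_ref = 1e-12 W/m^2
Formula: SIL = 10 * log10(I / I_ref)
Compute ratio: I / I_ref = 56985752500
Compute log10: log10(56985752500) = 10.755766
Multiply: SIL = 10 * 10.755766 = 107.56

107.56 dB


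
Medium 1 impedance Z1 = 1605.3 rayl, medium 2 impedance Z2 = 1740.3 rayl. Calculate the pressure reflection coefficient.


Given values:
  Z1 = 1605.3 rayl, Z2 = 1740.3 rayl
Formula: R = (Z2 - Z1) / (Z2 + Z1)
Numerator: Z2 - Z1 = 1740.3 - 1605.3 = 135.0
Denominator: Z2 + Z1 = 1740.3 + 1605.3 = 3345.6
R = 135.0 / 3345.6 = 0.0404

0.0404


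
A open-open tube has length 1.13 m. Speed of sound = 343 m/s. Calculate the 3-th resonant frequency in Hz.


Given values:
  Tube type: open-open, L = 1.13 m, c = 343 m/s, n = 3
Formula: f_n = n * c / (2 * L)
Compute 2 * L = 2 * 1.13 = 2.26
f = 3 * 343 / 2.26
f = 455.31

455.31 Hz


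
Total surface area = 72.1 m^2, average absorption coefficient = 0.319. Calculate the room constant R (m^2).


Given values:
  S = 72.1 m^2, alpha = 0.319
Formula: R = S * alpha / (1 - alpha)
Numerator: 72.1 * 0.319 = 22.9999
Denominator: 1 - 0.319 = 0.681
R = 22.9999 / 0.681 = 33.77

33.77 m^2


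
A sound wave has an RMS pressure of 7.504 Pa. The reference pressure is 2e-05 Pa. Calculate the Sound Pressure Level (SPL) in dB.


Given values:
  p = 7.504 Pa
  p_ref = 2e-05 Pa
Formula: SPL = 20 * log10(p / p_ref)
Compute ratio: p / p_ref = 7.504 / 2e-05 = 375200
Compute log10: log10(375200) = 5.574263
Multiply: SPL = 20 * 5.574263 = 111.49

111.49 dB


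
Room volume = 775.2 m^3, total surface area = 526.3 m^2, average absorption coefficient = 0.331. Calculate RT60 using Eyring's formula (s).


Given values:
  V = 775.2 m^3, S = 526.3 m^2, alpha = 0.331
Formula: RT60 = 0.161 * V / (-S * ln(1 - alpha))
Compute ln(1 - 0.331) = ln(0.669) = -0.401971
Denominator: -526.3 * -0.401971 = 211.5573
Numerator: 0.161 * 775.2 = 124.8072
RT60 = 124.8072 / 211.5573 = 0.59

0.59 s


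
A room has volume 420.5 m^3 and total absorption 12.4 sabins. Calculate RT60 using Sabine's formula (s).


Given values:
  V = 420.5 m^3
  A = 12.4 sabins
Formula: RT60 = 0.161 * V / A
Numerator: 0.161 * 420.5 = 67.7005
RT60 = 67.7005 / 12.4 = 5.46

5.46 s


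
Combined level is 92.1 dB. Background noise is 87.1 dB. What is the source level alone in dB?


Given values:
  L_total = 92.1 dB, L_bg = 87.1 dB
Formula: L_source = 10 * log10(10^(L_total/10) - 10^(L_bg/10))
Convert to linear:
  10^(92.1/10) = 1621810097.3589
  10^(87.1/10) = 512861383.9914
Difference: 1621810097.3589 - 512861383.9914 = 1108948713.3675
L_source = 10 * log10(1108948713.3675) = 90.45

90.45 dB
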